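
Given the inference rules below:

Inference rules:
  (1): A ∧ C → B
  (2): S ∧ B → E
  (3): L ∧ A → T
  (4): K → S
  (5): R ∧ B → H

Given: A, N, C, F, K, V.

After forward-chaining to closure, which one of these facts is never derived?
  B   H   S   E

H

Round 1: (1) [A ∧ C → B]; (4) [K → S]. Adds B, S.
Round 2: (2) [S ∧ B → E]. Adds E.
Derived: S (round 1), B (round 1), E (round 2). H never appears in any round.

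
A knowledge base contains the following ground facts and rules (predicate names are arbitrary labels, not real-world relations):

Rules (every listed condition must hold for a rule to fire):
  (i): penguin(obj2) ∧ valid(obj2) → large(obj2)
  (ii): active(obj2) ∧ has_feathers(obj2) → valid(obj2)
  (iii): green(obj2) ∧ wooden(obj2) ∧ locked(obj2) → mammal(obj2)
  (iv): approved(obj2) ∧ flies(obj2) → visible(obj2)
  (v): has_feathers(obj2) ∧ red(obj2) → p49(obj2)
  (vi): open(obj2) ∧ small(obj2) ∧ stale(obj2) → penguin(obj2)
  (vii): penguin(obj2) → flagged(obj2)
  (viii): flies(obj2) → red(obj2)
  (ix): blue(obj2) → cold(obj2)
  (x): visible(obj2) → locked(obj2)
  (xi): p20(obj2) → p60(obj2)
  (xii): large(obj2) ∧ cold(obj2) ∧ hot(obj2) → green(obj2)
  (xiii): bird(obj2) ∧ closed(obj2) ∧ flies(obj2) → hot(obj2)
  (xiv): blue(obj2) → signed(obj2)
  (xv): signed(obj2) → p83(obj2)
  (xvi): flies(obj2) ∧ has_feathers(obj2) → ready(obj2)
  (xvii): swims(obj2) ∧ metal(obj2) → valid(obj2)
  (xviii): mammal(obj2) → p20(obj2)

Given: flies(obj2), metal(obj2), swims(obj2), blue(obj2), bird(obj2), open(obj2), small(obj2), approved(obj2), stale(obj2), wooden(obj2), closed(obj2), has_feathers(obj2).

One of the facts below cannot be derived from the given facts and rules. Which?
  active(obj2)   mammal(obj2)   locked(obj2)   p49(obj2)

Round 1: (iv) [approved(obj2) ∧ flies(obj2) → visible(obj2)]; (vi) [open(obj2) ∧ small(obj2) ∧ stale(obj2) → penguin(obj2)]; (viii) [flies(obj2) → red(obj2)]; (ix) [blue(obj2) → cold(obj2)]; (xiii) [bird(obj2) ∧ closed(obj2) ∧ flies(obj2) → hot(obj2)]; (xiv) [blue(obj2) → signed(obj2)]; (xvi) [flies(obj2) ∧ has_feathers(obj2) → ready(obj2)]; (xvii) [swims(obj2) ∧ metal(obj2) → valid(obj2)]. New: visible(obj2), penguin(obj2), red(obj2), cold(obj2), hot(obj2), signed(obj2), ready(obj2), valid(obj2).
Round 2: (i) [penguin(obj2) ∧ valid(obj2) → large(obj2)]; (v) [has_feathers(obj2) ∧ red(obj2) → p49(obj2)]; (vii) [penguin(obj2) → flagged(obj2)]; (x) [visible(obj2) → locked(obj2)]; (xv) [signed(obj2) → p83(obj2)]. New: large(obj2), p49(obj2), flagged(obj2), locked(obj2), p83(obj2).
Round 3: (xii) [large(obj2) ∧ cold(obj2) ∧ hot(obj2) → green(obj2)]. New: green(obj2).
Round 4: (iii) [green(obj2) ∧ wooden(obj2) ∧ locked(obj2) → mammal(obj2)]. New: mammal(obj2).
Round 5: (xviii) [mammal(obj2) → p20(obj2)]. New: p20(obj2).
Round 6: (xi) [p20(obj2) → p60(obj2)]. New: p60(obj2).
Derived: locked(obj2) (round 2), p49(obj2) (round 2), mammal(obj2) (round 4). active(obj2) never appears in any round.

active(obj2)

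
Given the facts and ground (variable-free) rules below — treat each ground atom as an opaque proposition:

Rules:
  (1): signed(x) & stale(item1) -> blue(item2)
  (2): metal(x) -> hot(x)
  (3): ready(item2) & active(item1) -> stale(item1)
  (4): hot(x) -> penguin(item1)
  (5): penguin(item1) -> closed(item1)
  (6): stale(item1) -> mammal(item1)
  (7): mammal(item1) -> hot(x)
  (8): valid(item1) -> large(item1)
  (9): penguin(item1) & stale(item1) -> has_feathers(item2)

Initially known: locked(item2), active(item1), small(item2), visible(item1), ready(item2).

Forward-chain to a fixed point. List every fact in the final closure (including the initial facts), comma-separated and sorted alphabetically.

active(item1), closed(item1), has_feathers(item2), hot(x), locked(item2), mammal(item1), penguin(item1), ready(item2), small(item2), stale(item1), visible(item1)

Round 1 — (3), derive stale(item1).
Round 2 — (6), derive mammal(item1).
Round 3 — (7), derive hot(x).
Round 4 — (4), derive penguin(item1).
Round 5 — (5), (9), derive closed(item1), has_feathers(item2).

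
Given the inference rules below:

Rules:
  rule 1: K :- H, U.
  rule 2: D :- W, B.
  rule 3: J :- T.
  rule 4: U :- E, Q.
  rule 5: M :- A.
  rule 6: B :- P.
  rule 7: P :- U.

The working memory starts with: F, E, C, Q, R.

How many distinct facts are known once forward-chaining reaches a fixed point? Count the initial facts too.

8

Round 1: rule 4 [U :- E, Q.]. New: U.
Round 2: rule 7 [P :- U.]. New: P.
Round 3: rule 6 [B :- P.]. New: B.
Closure: {B, C, E, F, P, Q, R, U} — 8 facts.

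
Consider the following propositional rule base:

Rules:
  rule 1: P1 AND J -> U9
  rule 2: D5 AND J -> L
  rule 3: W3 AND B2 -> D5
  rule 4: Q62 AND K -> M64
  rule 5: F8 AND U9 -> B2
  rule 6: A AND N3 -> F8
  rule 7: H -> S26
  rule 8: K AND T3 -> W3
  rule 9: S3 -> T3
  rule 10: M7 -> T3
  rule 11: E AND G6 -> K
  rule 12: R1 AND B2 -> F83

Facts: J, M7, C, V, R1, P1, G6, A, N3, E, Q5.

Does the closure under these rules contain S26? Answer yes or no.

Round 1 — rule 1, rule 6, rule 10, rule 11, derive U9, F8, T3, K.
Round 2 — rule 5, rule 8, derive B2, W3.
Round 3 — rule 3, rule 12, derive D5, F83.
Round 4 — rule 2, derive L.
Fixed point reached. S26 is concluded only by rule 7; rule 7 needs H (never derived).

no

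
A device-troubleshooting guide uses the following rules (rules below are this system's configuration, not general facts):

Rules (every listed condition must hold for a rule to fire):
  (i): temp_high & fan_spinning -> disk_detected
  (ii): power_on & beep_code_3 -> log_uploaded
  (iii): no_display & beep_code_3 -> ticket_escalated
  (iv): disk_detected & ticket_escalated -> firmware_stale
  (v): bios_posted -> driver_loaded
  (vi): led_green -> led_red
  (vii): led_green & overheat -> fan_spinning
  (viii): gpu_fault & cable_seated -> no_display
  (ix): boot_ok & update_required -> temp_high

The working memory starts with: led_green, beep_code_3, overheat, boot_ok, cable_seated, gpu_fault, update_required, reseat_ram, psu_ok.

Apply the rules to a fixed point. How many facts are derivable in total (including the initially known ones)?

16

Round 1 fires (vi), (vii), (viii), (ix), giving led_red, fan_spinning, no_display, temp_high.
Round 2 fires (i), (iii), giving disk_detected, ticket_escalated.
Round 3 fires (iv), giving firmware_stale.
Closure: {beep_code_3, boot_ok, cable_seated, disk_detected, fan_spinning, firmware_stale, gpu_fault, led_green, led_red, no_display, overheat, psu_ok, reseat_ram, temp_high, ticket_escalated, update_required} — 16 facts.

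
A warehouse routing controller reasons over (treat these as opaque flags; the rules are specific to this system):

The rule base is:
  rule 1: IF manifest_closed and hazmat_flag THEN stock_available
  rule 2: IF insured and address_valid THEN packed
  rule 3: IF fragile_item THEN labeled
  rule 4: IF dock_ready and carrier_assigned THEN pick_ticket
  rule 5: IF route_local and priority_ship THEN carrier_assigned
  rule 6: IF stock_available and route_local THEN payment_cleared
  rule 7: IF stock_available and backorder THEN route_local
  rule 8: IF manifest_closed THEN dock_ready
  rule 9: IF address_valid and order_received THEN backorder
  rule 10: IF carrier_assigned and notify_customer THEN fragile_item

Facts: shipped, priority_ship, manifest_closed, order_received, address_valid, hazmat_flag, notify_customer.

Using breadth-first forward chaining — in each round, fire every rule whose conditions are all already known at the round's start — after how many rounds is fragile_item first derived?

Round 1: rule 1 [IF manifest_closed and hazmat_flag THEN stock_available]; rule 8 [IF manifest_closed THEN dock_ready]; rule 9 [IF address_valid and order_received THEN backorder]. Adds stock_available, dock_ready, backorder.
Round 2: rule 7 [IF stock_available and backorder THEN route_local]. Adds route_local.
Round 3: rule 5 [IF route_local and priority_ship THEN carrier_assigned]; rule 6 [IF stock_available and route_local THEN payment_cleared]. Adds carrier_assigned, payment_cleared.
Round 4: rule 4 [IF dock_ready and carrier_assigned THEN pick_ticket]; rule 10 [IF carrier_assigned and notify_customer THEN fragile_item]. Adds pick_ticket, fragile_item.
fragile_item first appears in round 4.

4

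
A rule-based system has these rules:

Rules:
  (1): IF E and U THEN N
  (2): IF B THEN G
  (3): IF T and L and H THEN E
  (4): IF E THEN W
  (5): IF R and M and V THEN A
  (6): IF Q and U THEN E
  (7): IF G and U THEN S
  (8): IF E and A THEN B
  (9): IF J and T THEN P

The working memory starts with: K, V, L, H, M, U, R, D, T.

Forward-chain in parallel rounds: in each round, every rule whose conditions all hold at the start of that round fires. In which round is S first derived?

Round 1 fires (3), (5), giving E, A.
Round 2 fires (1), (4), (8), giving N, W, B.
Round 3 fires (2), giving G.
Round 4 fires (7), giving S.
S first appears in round 4.

4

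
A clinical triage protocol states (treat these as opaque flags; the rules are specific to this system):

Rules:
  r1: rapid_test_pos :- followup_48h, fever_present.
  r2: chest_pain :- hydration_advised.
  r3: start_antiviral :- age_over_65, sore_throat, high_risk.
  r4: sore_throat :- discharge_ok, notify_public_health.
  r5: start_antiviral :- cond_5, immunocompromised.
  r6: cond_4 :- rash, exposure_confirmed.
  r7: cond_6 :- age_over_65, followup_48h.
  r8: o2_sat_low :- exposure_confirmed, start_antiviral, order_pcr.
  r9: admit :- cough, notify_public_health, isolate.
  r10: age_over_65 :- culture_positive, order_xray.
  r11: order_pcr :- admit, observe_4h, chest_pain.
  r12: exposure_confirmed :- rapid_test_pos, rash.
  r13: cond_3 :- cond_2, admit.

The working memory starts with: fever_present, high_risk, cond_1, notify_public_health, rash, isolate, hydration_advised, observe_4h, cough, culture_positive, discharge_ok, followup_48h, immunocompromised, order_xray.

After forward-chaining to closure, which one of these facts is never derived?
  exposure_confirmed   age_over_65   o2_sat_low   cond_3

Round 1: r1 [rapid_test_pos :- followup_48h, fever_present.]; r2 [chest_pain :- hydration_advised.]; r4 [sore_throat :- discharge_ok, notify_public_health.]; r9 [admit :- cough, notify_public_health, isolate.]; r10 [age_over_65 :- culture_positive, order_xray.]. New: rapid_test_pos, chest_pain, sore_throat, admit, age_over_65.
Round 2: r3 [start_antiviral :- age_over_65, sore_throat, high_risk.]; r7 [cond_6 :- age_over_65, followup_48h.]; r11 [order_pcr :- admit, observe_4h, chest_pain.]; r12 [exposure_confirmed :- rapid_test_pos, rash.]. New: start_antiviral, cond_6, order_pcr, exposure_confirmed.
Round 3: r6 [cond_4 :- rash, exposure_confirmed.]; r8 [o2_sat_low :- exposure_confirmed, start_antiviral, order_pcr.]. New: cond_4, o2_sat_low.
Derived: exposure_confirmed (round 2), age_over_65 (round 1), o2_sat_low (round 3). cond_3 never appears in any round.

cond_3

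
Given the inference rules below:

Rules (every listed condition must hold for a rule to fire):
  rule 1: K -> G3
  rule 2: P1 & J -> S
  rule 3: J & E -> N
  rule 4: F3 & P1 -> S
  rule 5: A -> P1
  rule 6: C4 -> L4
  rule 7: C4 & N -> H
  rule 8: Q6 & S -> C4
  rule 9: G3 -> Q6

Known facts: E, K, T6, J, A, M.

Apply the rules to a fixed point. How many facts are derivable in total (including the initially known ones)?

14

Round 1: rule 1 [K -> G3]; rule 3 [J & E -> N]; rule 5 [A -> P1]. New: G3, N, P1.
Round 2: rule 2 [P1 & J -> S]; rule 9 [G3 -> Q6]. New: S, Q6.
Round 3: rule 8 [Q6 & S -> C4]. New: C4.
Round 4: rule 6 [C4 -> L4]; rule 7 [C4 & N -> H]. New: L4, H.
Closure: {A, C4, E, G3, H, J, K, L4, M, N, P1, Q6, S, T6} — 14 facts.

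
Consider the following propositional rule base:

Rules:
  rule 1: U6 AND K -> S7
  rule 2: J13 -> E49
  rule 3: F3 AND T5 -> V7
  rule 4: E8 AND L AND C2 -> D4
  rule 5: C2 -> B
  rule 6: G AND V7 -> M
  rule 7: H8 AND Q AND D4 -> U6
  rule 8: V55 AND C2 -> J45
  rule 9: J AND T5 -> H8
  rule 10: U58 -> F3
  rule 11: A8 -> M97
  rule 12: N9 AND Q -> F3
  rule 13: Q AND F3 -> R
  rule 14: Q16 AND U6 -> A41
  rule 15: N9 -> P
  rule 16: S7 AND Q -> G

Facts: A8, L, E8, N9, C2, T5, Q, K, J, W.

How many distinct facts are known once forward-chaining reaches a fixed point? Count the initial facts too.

Round 1: rule 4 [E8 AND L AND C2 -> D4]; rule 5 [C2 -> B]; rule 9 [J AND T5 -> H8]; rule 11 [A8 -> M97]; rule 12 [N9 AND Q -> F3]; rule 15 [N9 -> P]. New: D4, B, H8, M97, F3, P.
Round 2: rule 3 [F3 AND T5 -> V7]; rule 7 [H8 AND Q AND D4 -> U6]; rule 13 [Q AND F3 -> R]. New: V7, U6, R.
Round 3: rule 1 [U6 AND K -> S7]. New: S7.
Round 4: rule 16 [S7 AND Q -> G]. New: G.
Round 5: rule 6 [G AND V7 -> M]. New: M.
Closure: {A8, B, C2, D4, E8, F3, G, H8, J, K, L, M, M97, N9, P, Q, R, S7, T5, U6, V7, W} — 22 facts.

22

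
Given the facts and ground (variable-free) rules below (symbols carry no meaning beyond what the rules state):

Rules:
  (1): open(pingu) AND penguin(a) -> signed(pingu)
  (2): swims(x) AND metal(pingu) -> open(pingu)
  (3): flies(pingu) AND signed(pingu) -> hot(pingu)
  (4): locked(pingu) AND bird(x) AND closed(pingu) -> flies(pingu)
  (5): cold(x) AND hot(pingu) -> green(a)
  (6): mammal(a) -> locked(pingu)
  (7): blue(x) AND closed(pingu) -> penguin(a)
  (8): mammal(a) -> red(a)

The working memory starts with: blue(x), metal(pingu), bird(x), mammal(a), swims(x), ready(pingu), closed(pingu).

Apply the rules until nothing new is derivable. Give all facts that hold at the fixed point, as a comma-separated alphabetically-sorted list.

Round 1: (2) [swims(x) AND metal(pingu) -> open(pingu)]; (6) [mammal(a) -> locked(pingu)]; (7) [blue(x) AND closed(pingu) -> penguin(a)]; (8) [mammal(a) -> red(a)]. New: open(pingu), locked(pingu), penguin(a), red(a).
Round 2: (1) [open(pingu) AND penguin(a) -> signed(pingu)]; (4) [locked(pingu) AND bird(x) AND closed(pingu) -> flies(pingu)]. New: signed(pingu), flies(pingu).
Round 3: (3) [flies(pingu) AND signed(pingu) -> hot(pingu)]. New: hot(pingu).

bird(x), blue(x), closed(pingu), flies(pingu), hot(pingu), locked(pingu), mammal(a), metal(pingu), open(pingu), penguin(a), ready(pingu), red(a), signed(pingu), swims(x)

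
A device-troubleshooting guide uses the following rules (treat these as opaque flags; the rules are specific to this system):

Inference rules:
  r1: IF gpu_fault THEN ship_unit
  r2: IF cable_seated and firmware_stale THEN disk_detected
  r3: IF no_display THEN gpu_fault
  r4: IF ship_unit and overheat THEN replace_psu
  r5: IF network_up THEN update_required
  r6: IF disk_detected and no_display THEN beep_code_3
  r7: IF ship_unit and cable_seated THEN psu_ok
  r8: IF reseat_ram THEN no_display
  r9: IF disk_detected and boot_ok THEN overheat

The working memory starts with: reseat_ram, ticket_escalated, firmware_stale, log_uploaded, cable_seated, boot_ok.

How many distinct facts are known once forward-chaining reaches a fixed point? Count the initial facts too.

14

Round 1 fires r2, r8, giving disk_detected, no_display.
Round 2 fires r3, r6, r9, giving gpu_fault, beep_code_3, overheat.
Round 3 fires r1, giving ship_unit.
Round 4 fires r4, r7, giving replace_psu, psu_ok.
Closure: {beep_code_3, boot_ok, cable_seated, disk_detected, firmware_stale, gpu_fault, log_uploaded, no_display, overheat, psu_ok, replace_psu, reseat_ram, ship_unit, ticket_escalated} — 14 facts.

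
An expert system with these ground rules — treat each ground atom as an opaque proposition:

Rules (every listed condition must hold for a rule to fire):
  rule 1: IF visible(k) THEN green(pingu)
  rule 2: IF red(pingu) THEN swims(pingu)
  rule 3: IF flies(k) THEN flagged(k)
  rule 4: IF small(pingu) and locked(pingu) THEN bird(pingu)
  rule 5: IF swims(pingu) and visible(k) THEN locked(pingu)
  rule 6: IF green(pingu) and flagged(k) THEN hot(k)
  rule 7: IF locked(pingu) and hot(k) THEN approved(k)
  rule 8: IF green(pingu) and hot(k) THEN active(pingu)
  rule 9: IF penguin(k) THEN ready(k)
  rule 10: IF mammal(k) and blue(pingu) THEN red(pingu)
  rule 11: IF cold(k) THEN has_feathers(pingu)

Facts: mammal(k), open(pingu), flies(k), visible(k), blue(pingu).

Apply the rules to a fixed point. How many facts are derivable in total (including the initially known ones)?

Round 1 — rule 1, rule 3, rule 10, derive green(pingu), flagged(k), red(pingu).
Round 2 — rule 2, rule 6, derive swims(pingu), hot(k).
Round 3 — rule 5, rule 8, derive locked(pingu), active(pingu).
Round 4 — rule 7, derive approved(k).
Closure: {active(pingu), approved(k), blue(pingu), flagged(k), flies(k), green(pingu), hot(k), locked(pingu), mammal(k), open(pingu), red(pingu), swims(pingu), visible(k)} — 13 facts.

13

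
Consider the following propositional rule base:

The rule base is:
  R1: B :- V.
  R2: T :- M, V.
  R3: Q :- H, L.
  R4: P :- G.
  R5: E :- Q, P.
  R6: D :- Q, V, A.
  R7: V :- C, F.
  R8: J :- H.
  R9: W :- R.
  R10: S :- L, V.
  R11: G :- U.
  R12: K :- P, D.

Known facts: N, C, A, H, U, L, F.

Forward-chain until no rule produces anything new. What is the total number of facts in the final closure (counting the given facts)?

17

Round 1: R3 [Q :- H, L.]; R7 [V :- C, F.]; R8 [J :- H.]; R11 [G :- U.]. New: Q, V, J, G.
Round 2: R1 [B :- V.]; R4 [P :- G.]; R6 [D :- Q, V, A.]; R10 [S :- L, V.]. New: B, P, D, S.
Round 3: R5 [E :- Q, P.]; R12 [K :- P, D.]. New: E, K.
Closure: {A, B, C, D, E, F, G, H, J, K, L, N, P, Q, S, U, V} — 17 facts.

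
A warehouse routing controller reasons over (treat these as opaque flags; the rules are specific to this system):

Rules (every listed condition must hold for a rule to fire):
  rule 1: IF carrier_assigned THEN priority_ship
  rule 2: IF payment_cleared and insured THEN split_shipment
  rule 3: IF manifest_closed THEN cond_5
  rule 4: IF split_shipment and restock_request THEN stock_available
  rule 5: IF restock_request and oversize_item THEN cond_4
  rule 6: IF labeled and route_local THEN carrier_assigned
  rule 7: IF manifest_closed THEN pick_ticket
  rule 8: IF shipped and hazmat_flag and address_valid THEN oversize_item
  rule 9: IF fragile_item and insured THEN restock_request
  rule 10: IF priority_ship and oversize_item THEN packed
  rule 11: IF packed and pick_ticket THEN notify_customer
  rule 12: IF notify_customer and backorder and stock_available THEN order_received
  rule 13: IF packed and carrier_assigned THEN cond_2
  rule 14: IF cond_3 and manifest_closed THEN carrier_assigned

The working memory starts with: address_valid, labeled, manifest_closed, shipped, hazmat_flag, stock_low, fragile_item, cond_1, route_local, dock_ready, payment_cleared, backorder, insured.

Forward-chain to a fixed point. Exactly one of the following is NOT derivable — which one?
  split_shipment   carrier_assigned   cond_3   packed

Round 1 — rule 2, rule 3, rule 6, rule 7, rule 8, rule 9, derive split_shipment, cond_5, carrier_assigned, pick_ticket, oversize_item, restock_request.
Round 2 — rule 1, rule 4, rule 5, derive priority_ship, stock_available, cond_4.
Round 3 — rule 10, derive packed.
Round 4 — rule 11, rule 13, derive notify_customer, cond_2.
Round 5 — rule 12, derive order_received.
Derived: carrier_assigned (round 1), split_shipment (round 1), packed (round 3). cond_3 never appears in any round.

cond_3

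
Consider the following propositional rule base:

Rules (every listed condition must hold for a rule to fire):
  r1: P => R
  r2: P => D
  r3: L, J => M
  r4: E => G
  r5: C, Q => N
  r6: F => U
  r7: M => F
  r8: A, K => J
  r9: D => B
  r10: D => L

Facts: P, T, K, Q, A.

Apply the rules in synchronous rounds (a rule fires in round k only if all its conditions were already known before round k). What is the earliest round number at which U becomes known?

5

[1] r1 [P => R]; r2 [P => D]; r8 [A, K => J]. ⇒ new: R, D, J.
[2] r9 [D => B]; r10 [D => L]. ⇒ new: B, L.
[3] r3 [L, J => M]. ⇒ new: M.
[4] r7 [M => F]. ⇒ new: F.
[5] r6 [F => U]. ⇒ new: U.
U first appears in round 5.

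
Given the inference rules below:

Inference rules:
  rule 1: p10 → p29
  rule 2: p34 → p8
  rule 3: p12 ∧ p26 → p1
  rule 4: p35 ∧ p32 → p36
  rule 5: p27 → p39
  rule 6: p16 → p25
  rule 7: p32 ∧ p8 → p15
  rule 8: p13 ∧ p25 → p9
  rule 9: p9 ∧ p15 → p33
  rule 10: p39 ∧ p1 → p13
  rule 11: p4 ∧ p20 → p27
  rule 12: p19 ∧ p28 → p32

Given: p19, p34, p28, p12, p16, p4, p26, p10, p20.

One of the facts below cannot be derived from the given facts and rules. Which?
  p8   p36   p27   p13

Round 1: rule 1 [p10 → p29]; rule 2 [p34 → p8]; rule 3 [p12 ∧ p26 → p1]; rule 6 [p16 → p25]; rule 11 [p4 ∧ p20 → p27]; rule 12 [p19 ∧ p28 → p32]. New: p29, p8, p1, p25, p27, p32.
Round 2: rule 5 [p27 → p39]; rule 7 [p32 ∧ p8 → p15]. New: p39, p15.
Round 3: rule 10 [p39 ∧ p1 → p13]. New: p13.
Round 4: rule 8 [p13 ∧ p25 → p9]. New: p9.
Round 5: rule 9 [p9 ∧ p15 → p33]. New: p33.
Derived: p13 (round 3), p27 (round 1), p8 (round 1). p36 never appears in any round.

p36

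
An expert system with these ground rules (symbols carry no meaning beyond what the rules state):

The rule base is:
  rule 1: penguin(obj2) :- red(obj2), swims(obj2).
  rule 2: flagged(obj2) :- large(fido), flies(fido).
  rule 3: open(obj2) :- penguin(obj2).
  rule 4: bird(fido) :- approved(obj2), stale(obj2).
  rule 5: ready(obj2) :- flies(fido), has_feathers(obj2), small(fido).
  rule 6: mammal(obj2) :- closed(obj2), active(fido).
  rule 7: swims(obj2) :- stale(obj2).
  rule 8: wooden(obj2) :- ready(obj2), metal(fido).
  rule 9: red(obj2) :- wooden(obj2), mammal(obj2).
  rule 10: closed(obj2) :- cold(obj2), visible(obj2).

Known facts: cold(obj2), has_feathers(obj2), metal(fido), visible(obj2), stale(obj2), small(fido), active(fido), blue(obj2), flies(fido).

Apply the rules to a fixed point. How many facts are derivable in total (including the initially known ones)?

[1] rule 5 [ready(obj2) :- flies(fido), has_feathers(obj2), small(fido).]; rule 7 [swims(obj2) :- stale(obj2).]; rule 10 [closed(obj2) :- cold(obj2), visible(obj2).]. ⇒ new: ready(obj2), swims(obj2), closed(obj2).
[2] rule 6 [mammal(obj2) :- closed(obj2), active(fido).]; rule 8 [wooden(obj2) :- ready(obj2), metal(fido).]. ⇒ new: mammal(obj2), wooden(obj2).
[3] rule 9 [red(obj2) :- wooden(obj2), mammal(obj2).]. ⇒ new: red(obj2).
[4] rule 1 [penguin(obj2) :- red(obj2), swims(obj2).]. ⇒ new: penguin(obj2).
[5] rule 3 [open(obj2) :- penguin(obj2).]. ⇒ new: open(obj2).
Closure: {active(fido), blue(obj2), closed(obj2), cold(obj2), flies(fido), has_feathers(obj2), mammal(obj2), metal(fido), open(obj2), penguin(obj2), ready(obj2), red(obj2), small(fido), stale(obj2), swims(obj2), visible(obj2), wooden(obj2)} — 17 facts.

17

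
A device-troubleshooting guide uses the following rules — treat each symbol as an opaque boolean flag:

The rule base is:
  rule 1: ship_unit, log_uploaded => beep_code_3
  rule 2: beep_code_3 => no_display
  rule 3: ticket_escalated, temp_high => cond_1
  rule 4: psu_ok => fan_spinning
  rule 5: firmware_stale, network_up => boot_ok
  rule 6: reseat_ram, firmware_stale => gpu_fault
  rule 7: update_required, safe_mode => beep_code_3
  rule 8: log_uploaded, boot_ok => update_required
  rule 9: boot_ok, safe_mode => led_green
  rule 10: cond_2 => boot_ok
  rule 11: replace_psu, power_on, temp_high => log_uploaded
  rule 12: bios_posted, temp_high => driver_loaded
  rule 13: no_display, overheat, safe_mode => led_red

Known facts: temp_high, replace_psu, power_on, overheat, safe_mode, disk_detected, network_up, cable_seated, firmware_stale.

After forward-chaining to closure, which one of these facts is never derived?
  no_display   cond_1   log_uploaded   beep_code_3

cond_1

Round 1 — rule 5, rule 11, derive boot_ok, log_uploaded.
Round 2 — rule 8, rule 9, derive update_required, led_green.
Round 3 — rule 7, derive beep_code_3.
Round 4 — rule 2, derive no_display.
Round 5 — rule 13, derive led_red.
Derived: log_uploaded (round 1), no_display (round 4), beep_code_3 (round 3). cond_1 never appears in any round.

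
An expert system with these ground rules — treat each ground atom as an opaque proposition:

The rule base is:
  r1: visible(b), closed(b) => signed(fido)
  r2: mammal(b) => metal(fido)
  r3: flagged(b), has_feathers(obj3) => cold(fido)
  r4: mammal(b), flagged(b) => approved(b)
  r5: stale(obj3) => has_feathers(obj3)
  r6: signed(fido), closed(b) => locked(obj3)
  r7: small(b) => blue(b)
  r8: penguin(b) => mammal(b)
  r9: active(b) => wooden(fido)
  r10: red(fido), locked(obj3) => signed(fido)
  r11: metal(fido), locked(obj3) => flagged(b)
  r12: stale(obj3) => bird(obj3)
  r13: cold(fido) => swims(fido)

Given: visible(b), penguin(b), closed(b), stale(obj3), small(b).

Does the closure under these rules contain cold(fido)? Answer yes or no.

Round 1: r1 [visible(b), closed(b) => signed(fido)]; r5 [stale(obj3) => has_feathers(obj3)]; r7 [small(b) => blue(b)]; r8 [penguin(b) => mammal(b)]; r12 [stale(obj3) => bird(obj3)]. Adds signed(fido), has_feathers(obj3), blue(b), mammal(b), bird(obj3).
Round 2: r2 [mammal(b) => metal(fido)]; r6 [signed(fido), closed(b) => locked(obj3)]. Adds metal(fido), locked(obj3).
Round 3: r11 [metal(fido), locked(obj3) => flagged(b)]. Adds flagged(b).
Round 4: r3 [flagged(b), has_feathers(obj3) => cold(fido)]; r4 [mammal(b), flagged(b) => approved(b)]. Adds cold(fido), approved(b).
Round 5: r13 [cold(fido) => swims(fido)]. Adds swims(fido).
cold(fido) appears in round 4, so it is derivable.

yes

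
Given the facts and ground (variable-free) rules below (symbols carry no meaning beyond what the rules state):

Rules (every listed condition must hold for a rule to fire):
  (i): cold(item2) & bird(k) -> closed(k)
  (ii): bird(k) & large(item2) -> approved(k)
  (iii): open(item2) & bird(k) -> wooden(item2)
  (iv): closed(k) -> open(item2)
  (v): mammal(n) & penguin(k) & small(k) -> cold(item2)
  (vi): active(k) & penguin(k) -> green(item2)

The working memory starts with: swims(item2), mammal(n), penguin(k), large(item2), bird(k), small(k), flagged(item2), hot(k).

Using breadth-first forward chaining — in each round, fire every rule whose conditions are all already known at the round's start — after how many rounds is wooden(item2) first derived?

Round 1 — (ii), (v), derive approved(k), cold(item2).
Round 2 — (i), derive closed(k).
Round 3 — (iv), derive open(item2).
Round 4 — (iii), derive wooden(item2).
wooden(item2) first appears in round 4.

4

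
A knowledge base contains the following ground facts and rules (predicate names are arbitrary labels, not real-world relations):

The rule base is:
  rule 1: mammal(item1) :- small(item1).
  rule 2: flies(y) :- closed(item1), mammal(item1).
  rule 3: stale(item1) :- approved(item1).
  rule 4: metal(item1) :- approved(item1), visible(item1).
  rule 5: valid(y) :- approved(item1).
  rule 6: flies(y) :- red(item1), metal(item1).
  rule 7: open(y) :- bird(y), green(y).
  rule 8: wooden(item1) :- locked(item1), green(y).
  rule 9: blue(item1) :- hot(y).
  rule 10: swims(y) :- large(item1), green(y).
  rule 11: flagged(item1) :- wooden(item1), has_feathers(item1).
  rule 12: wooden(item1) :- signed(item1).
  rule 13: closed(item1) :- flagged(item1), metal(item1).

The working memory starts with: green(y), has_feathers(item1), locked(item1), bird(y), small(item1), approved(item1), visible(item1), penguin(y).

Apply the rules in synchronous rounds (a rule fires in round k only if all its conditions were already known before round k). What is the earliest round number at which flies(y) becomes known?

[1] rule 1 [mammal(item1) :- small(item1).]; rule 3 [stale(item1) :- approved(item1).]; rule 4 [metal(item1) :- approved(item1), visible(item1).]; rule 5 [valid(y) :- approved(item1).]; rule 7 [open(y) :- bird(y), green(y).]; rule 8 [wooden(item1) :- locked(item1), green(y).]. ⇒ new: mammal(item1), stale(item1), metal(item1), valid(y), open(y), wooden(item1).
[2] rule 11 [flagged(item1) :- wooden(item1), has_feathers(item1).]. ⇒ new: flagged(item1).
[3] rule 13 [closed(item1) :- flagged(item1), metal(item1).]. ⇒ new: closed(item1).
[4] rule 2 [flies(y) :- closed(item1), mammal(item1).]. ⇒ new: flies(y).
flies(y) first appears in round 4.

4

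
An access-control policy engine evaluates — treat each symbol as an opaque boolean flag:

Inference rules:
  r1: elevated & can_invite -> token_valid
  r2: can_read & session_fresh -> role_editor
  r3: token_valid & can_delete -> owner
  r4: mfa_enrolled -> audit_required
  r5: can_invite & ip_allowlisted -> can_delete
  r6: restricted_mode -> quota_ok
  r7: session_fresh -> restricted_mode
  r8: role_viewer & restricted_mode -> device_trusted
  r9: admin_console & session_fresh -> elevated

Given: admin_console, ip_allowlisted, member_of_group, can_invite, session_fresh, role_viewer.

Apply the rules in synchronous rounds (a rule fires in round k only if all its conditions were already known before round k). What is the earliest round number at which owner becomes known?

3

[1] r5 [can_invite & ip_allowlisted -> can_delete]; r7 [session_fresh -> restricted_mode]; r9 [admin_console & session_fresh -> elevated]. ⇒ new: can_delete, restricted_mode, elevated.
[2] r1 [elevated & can_invite -> token_valid]; r6 [restricted_mode -> quota_ok]; r8 [role_viewer & restricted_mode -> device_trusted]. ⇒ new: token_valid, quota_ok, device_trusted.
[3] r3 [token_valid & can_delete -> owner]. ⇒ new: owner.
owner first appears in round 3.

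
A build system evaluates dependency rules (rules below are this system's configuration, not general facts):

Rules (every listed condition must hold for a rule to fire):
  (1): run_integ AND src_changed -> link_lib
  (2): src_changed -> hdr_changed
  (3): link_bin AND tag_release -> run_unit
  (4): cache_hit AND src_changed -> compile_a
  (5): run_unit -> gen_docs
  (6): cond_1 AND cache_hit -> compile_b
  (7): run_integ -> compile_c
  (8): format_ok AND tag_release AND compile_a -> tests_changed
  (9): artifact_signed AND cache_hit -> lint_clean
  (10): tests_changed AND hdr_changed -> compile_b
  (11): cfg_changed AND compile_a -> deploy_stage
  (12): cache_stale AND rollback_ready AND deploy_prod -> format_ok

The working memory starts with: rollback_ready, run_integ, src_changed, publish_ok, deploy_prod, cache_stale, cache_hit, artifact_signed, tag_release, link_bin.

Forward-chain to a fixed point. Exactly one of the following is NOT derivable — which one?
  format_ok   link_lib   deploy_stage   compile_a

deploy_stage

Round 1: (1) [run_integ AND src_changed -> link_lib]; (2) [src_changed -> hdr_changed]; (3) [link_bin AND tag_release -> run_unit]; (4) [cache_hit AND src_changed -> compile_a]; (7) [run_integ -> compile_c]; (9) [artifact_signed AND cache_hit -> lint_clean]; (12) [cache_stale AND rollback_ready AND deploy_prod -> format_ok]. Adds link_lib, hdr_changed, run_unit, compile_a, compile_c, lint_clean, format_ok.
Round 2: (5) [run_unit -> gen_docs]; (8) [format_ok AND tag_release AND compile_a -> tests_changed]. Adds gen_docs, tests_changed.
Round 3: (10) [tests_changed AND hdr_changed -> compile_b]. Adds compile_b.
Derived: link_lib (round 1), compile_a (round 1), format_ok (round 1). deploy_stage never appears in any round.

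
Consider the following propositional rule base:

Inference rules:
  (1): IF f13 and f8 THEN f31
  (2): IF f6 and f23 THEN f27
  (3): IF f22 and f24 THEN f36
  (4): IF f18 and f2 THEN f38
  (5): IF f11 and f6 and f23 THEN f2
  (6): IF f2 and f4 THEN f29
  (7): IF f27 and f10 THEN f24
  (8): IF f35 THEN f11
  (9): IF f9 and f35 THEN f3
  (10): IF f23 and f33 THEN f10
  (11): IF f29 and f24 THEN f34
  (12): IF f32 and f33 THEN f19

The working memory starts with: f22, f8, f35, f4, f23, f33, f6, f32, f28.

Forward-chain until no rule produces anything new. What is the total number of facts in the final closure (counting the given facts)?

18

Round 1 — (2), (8), (10), (12), derive f27, f11, f10, f19.
Round 2 — (5), (7), derive f2, f24.
Round 3 — (3), (6), derive f36, f29.
Round 4 — (11), derive f34.
Closure: {f10, f11, f19, f2, f22, f23, f24, f27, f28, f29, f32, f33, f34, f35, f36, f4, f6, f8} — 18 facts.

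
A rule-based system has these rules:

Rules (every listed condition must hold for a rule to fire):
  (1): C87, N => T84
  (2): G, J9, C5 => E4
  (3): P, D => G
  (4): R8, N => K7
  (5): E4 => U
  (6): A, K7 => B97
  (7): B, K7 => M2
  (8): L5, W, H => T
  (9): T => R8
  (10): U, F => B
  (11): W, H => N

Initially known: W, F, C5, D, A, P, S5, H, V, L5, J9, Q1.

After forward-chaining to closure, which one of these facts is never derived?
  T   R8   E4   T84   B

Round 1: (3) [P, D => G]; (8) [L5, W, H => T]; (11) [W, H => N]. New: G, T, N.
Round 2: (2) [G, J9, C5 => E4]; (9) [T => R8]. New: E4, R8.
Round 3: (4) [R8, N => K7]; (5) [E4 => U]. New: K7, U.
Round 4: (6) [A, K7 => B97]; (10) [U, F => B]. New: B97, B.
Round 5: (7) [B, K7 => M2]. New: M2.
Derived: R8 (round 2), T (round 1), B (round 4), E4 (round 2). T84 never appears in any round.

T84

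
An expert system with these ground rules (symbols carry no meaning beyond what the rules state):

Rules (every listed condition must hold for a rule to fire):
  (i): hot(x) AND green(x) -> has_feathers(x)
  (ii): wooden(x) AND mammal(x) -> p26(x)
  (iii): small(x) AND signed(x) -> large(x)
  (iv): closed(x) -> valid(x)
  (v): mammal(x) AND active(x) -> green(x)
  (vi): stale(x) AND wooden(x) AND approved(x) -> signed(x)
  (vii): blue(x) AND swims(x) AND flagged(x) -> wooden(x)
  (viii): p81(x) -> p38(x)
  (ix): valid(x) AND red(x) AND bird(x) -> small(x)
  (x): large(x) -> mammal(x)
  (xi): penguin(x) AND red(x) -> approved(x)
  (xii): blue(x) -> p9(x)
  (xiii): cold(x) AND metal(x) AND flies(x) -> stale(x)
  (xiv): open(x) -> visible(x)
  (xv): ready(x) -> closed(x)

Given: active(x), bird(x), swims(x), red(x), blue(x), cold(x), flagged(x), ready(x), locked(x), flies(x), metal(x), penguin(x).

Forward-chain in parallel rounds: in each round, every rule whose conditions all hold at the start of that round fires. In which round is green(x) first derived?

6

[1] (vii) [blue(x) AND swims(x) AND flagged(x) -> wooden(x)]; (xi) [penguin(x) AND red(x) -> approved(x)]; (xii) [blue(x) -> p9(x)]; (xiii) [cold(x) AND metal(x) AND flies(x) -> stale(x)]; (xv) [ready(x) -> closed(x)]. ⇒ new: wooden(x), approved(x), p9(x), stale(x), closed(x).
[2] (iv) [closed(x) -> valid(x)]; (vi) [stale(x) AND wooden(x) AND approved(x) -> signed(x)]. ⇒ new: valid(x), signed(x).
[3] (ix) [valid(x) AND red(x) AND bird(x) -> small(x)]. ⇒ new: small(x).
[4] (iii) [small(x) AND signed(x) -> large(x)]. ⇒ new: large(x).
[5] (x) [large(x) -> mammal(x)]. ⇒ new: mammal(x).
[6] (ii) [wooden(x) AND mammal(x) -> p26(x)]; (v) [mammal(x) AND active(x) -> green(x)]. ⇒ new: p26(x), green(x).
green(x) first appears in round 6.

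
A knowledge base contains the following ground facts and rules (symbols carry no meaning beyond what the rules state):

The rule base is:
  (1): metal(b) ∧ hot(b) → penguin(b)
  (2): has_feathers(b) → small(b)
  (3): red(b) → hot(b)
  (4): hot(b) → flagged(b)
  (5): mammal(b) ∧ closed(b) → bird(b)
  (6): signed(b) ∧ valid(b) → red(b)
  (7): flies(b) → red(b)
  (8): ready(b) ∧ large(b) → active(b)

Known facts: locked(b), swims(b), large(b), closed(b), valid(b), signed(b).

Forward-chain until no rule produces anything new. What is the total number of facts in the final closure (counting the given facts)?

Round 1: (6) [signed(b) ∧ valid(b) → red(b)]. New: red(b).
Round 2: (3) [red(b) → hot(b)]. New: hot(b).
Round 3: (4) [hot(b) → flagged(b)]. New: flagged(b).
Closure: {closed(b), flagged(b), hot(b), large(b), locked(b), red(b), signed(b), swims(b), valid(b)} — 9 facts.

9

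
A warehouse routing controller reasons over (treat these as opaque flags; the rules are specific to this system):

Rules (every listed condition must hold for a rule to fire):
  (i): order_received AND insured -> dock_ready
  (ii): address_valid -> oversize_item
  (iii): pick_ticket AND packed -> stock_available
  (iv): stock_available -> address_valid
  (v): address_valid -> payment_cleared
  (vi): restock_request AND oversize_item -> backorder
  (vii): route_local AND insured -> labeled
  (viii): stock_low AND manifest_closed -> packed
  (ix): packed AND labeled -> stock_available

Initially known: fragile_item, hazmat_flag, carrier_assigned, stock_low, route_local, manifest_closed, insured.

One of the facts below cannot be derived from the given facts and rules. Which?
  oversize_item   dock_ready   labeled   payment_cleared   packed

Round 1 — (vii), (viii), derive labeled, packed.
Round 2 — (ix), derive stock_available.
Round 3 — (iv), derive address_valid.
Round 4 — (ii), (v), derive oversize_item, payment_cleared.
Derived: payment_cleared (round 4), labeled (round 1), packed (round 1), oversize_item (round 4). dock_ready never appears in any round.

dock_ready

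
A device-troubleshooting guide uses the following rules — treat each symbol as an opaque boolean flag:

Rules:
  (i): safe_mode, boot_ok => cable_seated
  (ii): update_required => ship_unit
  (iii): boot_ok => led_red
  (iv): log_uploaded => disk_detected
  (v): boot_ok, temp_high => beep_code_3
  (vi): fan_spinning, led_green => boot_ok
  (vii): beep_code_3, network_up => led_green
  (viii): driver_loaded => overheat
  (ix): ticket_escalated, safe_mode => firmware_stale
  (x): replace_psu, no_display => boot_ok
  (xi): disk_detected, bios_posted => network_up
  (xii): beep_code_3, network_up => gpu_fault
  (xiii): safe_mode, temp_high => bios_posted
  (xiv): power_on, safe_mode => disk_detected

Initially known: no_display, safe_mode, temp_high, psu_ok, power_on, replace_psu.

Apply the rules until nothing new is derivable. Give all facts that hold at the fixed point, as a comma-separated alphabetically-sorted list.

Round 1: (x) [replace_psu, no_display => boot_ok]; (xiii) [safe_mode, temp_high => bios_posted]; (xiv) [power_on, safe_mode => disk_detected]. Adds boot_ok, bios_posted, disk_detected.
Round 2: (i) [safe_mode, boot_ok => cable_seated]; (iii) [boot_ok => led_red]; (v) [boot_ok, temp_high => beep_code_3]; (xi) [disk_detected, bios_posted => network_up]. Adds cable_seated, led_red, beep_code_3, network_up.
Round 3: (vii) [beep_code_3, network_up => led_green]; (xii) [beep_code_3, network_up => gpu_fault]. Adds led_green, gpu_fault.

beep_code_3, bios_posted, boot_ok, cable_seated, disk_detected, gpu_fault, led_green, led_red, network_up, no_display, power_on, psu_ok, replace_psu, safe_mode, temp_high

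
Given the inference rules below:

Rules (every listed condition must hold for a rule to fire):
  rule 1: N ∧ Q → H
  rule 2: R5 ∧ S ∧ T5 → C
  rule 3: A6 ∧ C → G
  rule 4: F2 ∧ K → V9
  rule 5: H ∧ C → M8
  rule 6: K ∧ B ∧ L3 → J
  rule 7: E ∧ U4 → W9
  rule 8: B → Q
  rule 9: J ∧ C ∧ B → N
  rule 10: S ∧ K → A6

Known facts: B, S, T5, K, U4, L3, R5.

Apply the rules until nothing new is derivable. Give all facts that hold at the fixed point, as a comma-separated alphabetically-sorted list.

Round 1: rule 2 [R5 ∧ S ∧ T5 → C]; rule 6 [K ∧ B ∧ L3 → J]; rule 8 [B → Q]; rule 10 [S ∧ K → A6]. Adds C, J, Q, A6.
Round 2: rule 3 [A6 ∧ C → G]; rule 9 [J ∧ C ∧ B → N]. Adds G, N.
Round 3: rule 1 [N ∧ Q → H]. Adds H.
Round 4: rule 5 [H ∧ C → M8]. Adds M8.

A6, B, C, G, H, J, K, L3, M8, N, Q, R5, S, T5, U4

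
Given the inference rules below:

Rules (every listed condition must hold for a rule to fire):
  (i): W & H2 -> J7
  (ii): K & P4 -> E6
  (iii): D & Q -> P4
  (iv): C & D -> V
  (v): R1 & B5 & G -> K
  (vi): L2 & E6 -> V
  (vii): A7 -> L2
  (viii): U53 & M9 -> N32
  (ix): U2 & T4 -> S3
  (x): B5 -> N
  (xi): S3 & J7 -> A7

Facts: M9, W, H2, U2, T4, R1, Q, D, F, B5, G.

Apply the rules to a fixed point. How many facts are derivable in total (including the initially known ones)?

Round 1: (i) [W & H2 -> J7]; (iii) [D & Q -> P4]; (v) [R1 & B5 & G -> K]; (ix) [U2 & T4 -> S3]; (x) [B5 -> N]. New: J7, P4, K, S3, N.
Round 2: (ii) [K & P4 -> E6]; (xi) [S3 & J7 -> A7]. New: E6, A7.
Round 3: (vii) [A7 -> L2]. New: L2.
Round 4: (vi) [L2 & E6 -> V]. New: V.
Closure: {A7, B5, D, E6, F, G, H2, J7, K, L2, M9, N, P4, Q, R1, S3, T4, U2, V, W} — 20 facts.

20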